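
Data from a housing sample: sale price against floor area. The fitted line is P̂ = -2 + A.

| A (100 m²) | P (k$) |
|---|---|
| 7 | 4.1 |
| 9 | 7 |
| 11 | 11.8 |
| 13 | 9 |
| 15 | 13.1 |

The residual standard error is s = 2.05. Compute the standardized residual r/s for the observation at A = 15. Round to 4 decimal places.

P̂ = -2 + 15 = 13
r = 13.1 − 13 = 0.1
r/s = 0.1 / 2.05 = 0.0488

0.0488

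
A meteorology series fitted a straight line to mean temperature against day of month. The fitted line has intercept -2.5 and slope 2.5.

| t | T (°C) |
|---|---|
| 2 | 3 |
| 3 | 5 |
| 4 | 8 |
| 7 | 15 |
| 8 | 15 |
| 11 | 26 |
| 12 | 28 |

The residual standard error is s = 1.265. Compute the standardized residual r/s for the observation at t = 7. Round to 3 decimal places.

T̂ = -2.5 + 2.5·7 = 15
r = 15 − 15 = 0
r/s = 0 / 1.265 = 0.000

0.000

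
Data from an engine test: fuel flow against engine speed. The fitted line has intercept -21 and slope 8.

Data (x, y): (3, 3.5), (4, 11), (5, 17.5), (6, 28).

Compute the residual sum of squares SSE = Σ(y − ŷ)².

x=3: ŷ = -21 + 8·3 = 3; e = 3.5 − 3 = 0.5
x=4: ŷ = -21 + 8·4 = 11; e = 11 − 11 = 0
x=5: ŷ = -21 + 8·5 = 19; e = 17.5 − 19 = -1.5
x=6: ŷ = -21 + 8·6 = 27; e = 28 − 27 = 1
SSE = 0.25 + 0 + 2.25 + 1 = 3.5

SSE = 3.5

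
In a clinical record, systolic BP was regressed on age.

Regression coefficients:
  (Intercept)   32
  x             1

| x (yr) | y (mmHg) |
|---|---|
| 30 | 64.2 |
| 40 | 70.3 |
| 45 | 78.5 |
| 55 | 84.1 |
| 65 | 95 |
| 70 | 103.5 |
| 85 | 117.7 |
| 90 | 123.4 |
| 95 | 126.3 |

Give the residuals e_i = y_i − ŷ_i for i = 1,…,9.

2.2, -1.7, 1.5, -2.9, -2, 1.5, 0.7, 1.4, -0.7

x=30: ŷ = 32 + 30 = 62; e = 64.2 − 62 = 2.2
x=40: ŷ = 32 + 40 = 72; e = 70.3 − 72 = -1.7
x=45: ŷ = 32 + 45 = 77; e = 78.5 − 77 = 1.5
x=55: ŷ = 32 + 55 = 87; e = 84.1 − 87 = -2.9
x=65: ŷ = 32 + 65 = 97; e = 95 − 97 = -2
x=70: ŷ = 32 + 70 = 102; e = 103.5 − 102 = 1.5
x=85: ŷ = 32 + 85 = 117; e = 117.7 − 117 = 0.7
x=90: ŷ = 32 + 90 = 122; e = 123.4 − 122 = 1.4
x=95: ŷ = 32 + 95 = 127; e = 126.3 − 127 = -0.7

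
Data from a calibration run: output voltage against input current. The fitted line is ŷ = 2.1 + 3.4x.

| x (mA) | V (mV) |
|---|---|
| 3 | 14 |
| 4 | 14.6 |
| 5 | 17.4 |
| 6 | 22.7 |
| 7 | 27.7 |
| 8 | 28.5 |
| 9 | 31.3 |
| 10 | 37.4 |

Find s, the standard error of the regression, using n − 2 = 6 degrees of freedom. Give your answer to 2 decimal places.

s = 1.56

x=3: ŷ = 2.1 + 3.4·3 = 12.3; r = 14 − 12.3 = 1.7
x=4: ŷ = 2.1 + 3.4·4 = 15.7; r = 14.6 − 15.7 = -1.1
x=5: ŷ = 2.1 + 3.4·5 = 19.1; r = 17.4 − 19.1 = -1.7
x=6: ŷ = 2.1 + 3.4·6 = 22.5; r = 22.7 − 22.5 = 0.2
x=7: ŷ = 2.1 + 3.4·7 = 25.9; r = 27.7 − 25.9 = 1.8
x=8: ŷ = 2.1 + 3.4·8 = 29.3; r = 28.5 − 29.3 = -0.8
x=9: ŷ = 2.1 + 3.4·9 = 32.7; r = 31.3 − 32.7 = -1.4
x=10: ŷ = 2.1 + 3.4·10 = 36.1; r = 37.4 − 36.1 = 1.3
SSE = 2.89 + 1.21 + 2.89 + 0.04 + 3.24 + 0.64 + 1.96 + 1.69 = 14.56
s = √(14.56/6) = √2.42667 ≈ 1.56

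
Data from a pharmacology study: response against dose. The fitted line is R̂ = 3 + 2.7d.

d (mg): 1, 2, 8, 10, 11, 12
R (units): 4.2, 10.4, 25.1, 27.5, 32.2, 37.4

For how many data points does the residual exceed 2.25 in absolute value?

d=1: R̂ = 3 + 2.7·1 = 5.7; e = 4.2 − 5.7 = -1.5
d=2: R̂ = 3 + 2.7·2 = 8.4; e = 10.4 − 8.4 = 2
d=8: R̂ = 3 + 2.7·8 = 24.6; e = 25.1 − 24.6 = 0.5
d=10: R̂ = 3 + 2.7·10 = 30; e = 27.5 − 30 = -2.5
d=11: R̂ = 3 + 2.7·11 = 32.7; e = 32.2 − 32.7 = -0.5
d=12: R̂ = 3 + 2.7·12 = 35.4; e = 37.4 − 35.4 = 2
|e| > 2.25: d=10 (|e|=2.5) → 1

1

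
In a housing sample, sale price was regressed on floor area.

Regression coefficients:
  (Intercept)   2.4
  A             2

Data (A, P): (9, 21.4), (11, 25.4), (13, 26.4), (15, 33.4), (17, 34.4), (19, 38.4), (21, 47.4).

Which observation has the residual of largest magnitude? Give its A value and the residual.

A=9: P̂ = 2.4 + 2·9 = 20.4; e = 21.4 − 20.4 = 1
A=11: P̂ = 2.4 + 2·11 = 24.4; e = 25.4 − 24.4 = 1
A=13: P̂ = 2.4 + 2·13 = 28.4; e = 26.4 − 28.4 = -2
A=15: P̂ = 2.4 + 2·15 = 32.4; e = 33.4 − 32.4 = 1
A=17: P̂ = 2.4 + 2·17 = 36.4; e = 34.4 − 36.4 = -2
A=19: P̂ = 2.4 + 2·19 = 40.4; e = 38.4 − 40.4 = -2
A=21: P̂ = 2.4 + 2·21 = 44.4; e = 47.4 − 44.4 = 3
Largest |e| is 3 at A = 21, residual 3.

A = 21, e = 3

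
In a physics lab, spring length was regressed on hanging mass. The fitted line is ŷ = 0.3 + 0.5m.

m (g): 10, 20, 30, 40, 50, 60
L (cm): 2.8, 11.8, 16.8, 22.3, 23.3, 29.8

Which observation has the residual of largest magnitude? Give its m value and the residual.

m = 10, e = -2.5

m=10: ŷ = 0.3 + 0.5·10 = 5.3; e = 2.8 − 5.3 = -2.5
m=20: ŷ = 0.3 + 0.5·20 = 10.3; e = 11.8 − 10.3 = 1.5
m=30: ŷ = 0.3 + 0.5·30 = 15.3; e = 16.8 − 15.3 = 1.5
m=40: ŷ = 0.3 + 0.5·40 = 20.3; e = 22.3 − 20.3 = 2
m=50: ŷ = 0.3 + 0.5·50 = 25.3; e = 23.3 − 25.3 = -2
m=60: ŷ = 0.3 + 0.5·60 = 30.3; e = 29.8 − 30.3 = -0.5
Largest |e| is 2.5 at m = 10, residual -2.5.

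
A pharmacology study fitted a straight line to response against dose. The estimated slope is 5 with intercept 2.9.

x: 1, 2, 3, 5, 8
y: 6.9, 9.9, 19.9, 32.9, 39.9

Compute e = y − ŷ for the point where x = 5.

ŷ = 2.9 + 5·5 = 27.9
e = 32.9 − 27.9 = 5

e = 5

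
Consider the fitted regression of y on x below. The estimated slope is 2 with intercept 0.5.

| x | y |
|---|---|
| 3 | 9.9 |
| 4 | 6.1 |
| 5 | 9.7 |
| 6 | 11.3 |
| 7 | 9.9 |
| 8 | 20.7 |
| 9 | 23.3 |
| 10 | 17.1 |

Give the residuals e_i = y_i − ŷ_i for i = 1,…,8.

x=3: ŷ = 0.5 + 2·3 = 6.5; e = 9.9 − 6.5 = 3.4
x=4: ŷ = 0.5 + 2·4 = 8.5; e = 6.1 − 8.5 = -2.4
x=5: ŷ = 0.5 + 2·5 = 10.5; e = 9.7 − 10.5 = -0.8
x=6: ŷ = 0.5 + 2·6 = 12.5; e = 11.3 − 12.5 = -1.2
x=7: ŷ = 0.5 + 2·7 = 14.5; e = 9.9 − 14.5 = -4.6
x=8: ŷ = 0.5 + 2·8 = 16.5; e = 20.7 − 16.5 = 4.2
x=9: ŷ = 0.5 + 2·9 = 18.5; e = 23.3 − 18.5 = 4.8
x=10: ŷ = 0.5 + 2·10 = 20.5; e = 17.1 − 20.5 = -3.4

3.4, -2.4, -0.8, -1.2, -4.6, 4.2, 4.8, -3.4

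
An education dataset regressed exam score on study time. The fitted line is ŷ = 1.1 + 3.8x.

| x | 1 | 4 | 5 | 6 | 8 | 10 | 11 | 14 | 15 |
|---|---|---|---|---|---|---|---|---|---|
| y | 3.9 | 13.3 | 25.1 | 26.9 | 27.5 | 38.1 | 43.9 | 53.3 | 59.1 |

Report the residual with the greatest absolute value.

e = 5

x=1: ŷ = 1.1 + 3.8·1 = 4.9; e = 3.9 − 4.9 = -1
x=4: ŷ = 1.1 + 3.8·4 = 16.3; e = 13.3 − 16.3 = -3
x=5: ŷ = 1.1 + 3.8·5 = 20.1; e = 25.1 − 20.1 = 5
x=6: ŷ = 1.1 + 3.8·6 = 23.9; e = 26.9 − 23.9 = 3
x=8: ŷ = 1.1 + 3.8·8 = 31.5; e = 27.5 − 31.5 = -4
x=10: ŷ = 1.1 + 3.8·10 = 39.1; e = 38.1 − 39.1 = -1
x=11: ŷ = 1.1 + 3.8·11 = 42.9; e = 43.9 − 42.9 = 1
x=14: ŷ = 1.1 + 3.8·14 = 54.3; e = 53.3 − 54.3 = -1
x=15: ŷ = 1.1 + 3.8·15 = 58.1; e = 59.1 − 58.1 = 1
Largest |e| is 5 at x = 5, residual 5.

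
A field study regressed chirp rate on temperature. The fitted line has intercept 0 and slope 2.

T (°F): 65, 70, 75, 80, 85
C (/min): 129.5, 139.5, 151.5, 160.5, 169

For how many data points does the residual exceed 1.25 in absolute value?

1

T=65: ŷ = 2·65 = 130; e = 129.5 − 130 = -0.5
T=70: ŷ = 2·70 = 140; e = 139.5 − 140 = -0.5
T=75: ŷ = 2·75 = 150; e = 151.5 − 150 = 1.5
T=80: ŷ = 2·80 = 160; e = 160.5 − 160 = 0.5
T=85: ŷ = 2·85 = 170; e = 169 − 170 = -1
|e| > 1.25: T=75 (|e|=1.5) → 1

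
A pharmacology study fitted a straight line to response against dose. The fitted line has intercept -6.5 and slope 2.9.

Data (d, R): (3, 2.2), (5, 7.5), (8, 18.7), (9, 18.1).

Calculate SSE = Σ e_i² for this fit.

SSE = 6.5

d=3: R̂ = -6.5 + 2.9·3 = 2.2; e = 2.2 − 2.2 = 0
d=5: R̂ = -6.5 + 2.9·5 = 8; e = 7.5 − 8 = -0.5
d=8: R̂ = -6.5 + 2.9·8 = 16.7; e = 18.7 − 16.7 = 2
d=9: R̂ = -6.5 + 2.9·9 = 19.6; e = 18.1 − 19.6 = -1.5
SSE = 0 + 0.25 + 4 + 2.25 = 6.5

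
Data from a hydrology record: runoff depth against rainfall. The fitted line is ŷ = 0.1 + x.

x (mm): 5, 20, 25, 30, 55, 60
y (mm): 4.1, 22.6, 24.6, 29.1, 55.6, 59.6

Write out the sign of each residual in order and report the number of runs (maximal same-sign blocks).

x=5: ŷ = 0.1 + 5 = 5.1; r = 4.1 − 5.1 = -1
x=20: ŷ = 0.1 + 20 = 20.1; r = 22.6 − 20.1 = 2.5
x=25: ŷ = 0.1 + 25 = 25.1; r = 24.6 − 25.1 = -0.5
x=30: ŷ = 0.1 + 30 = 30.1; r = 29.1 − 30.1 = -1
x=55: ŷ = 0.1 + 55 = 55.1; r = 55.6 − 55.1 = 0.5
x=60: ŷ = 0.1 + 60 = 60.1; r = 59.6 − 60.1 = -0.5
Signs: − + − − + −
Runs: −×1, +×1, −×2, +×1, −×1 → 5

5 runs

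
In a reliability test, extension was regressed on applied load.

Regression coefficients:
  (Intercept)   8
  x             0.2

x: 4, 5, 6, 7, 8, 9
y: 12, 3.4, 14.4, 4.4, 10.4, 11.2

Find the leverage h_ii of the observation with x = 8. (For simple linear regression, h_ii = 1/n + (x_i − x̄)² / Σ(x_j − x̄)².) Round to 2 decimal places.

h = 0.30

x̄ = (4 + 5 + 6 + 7 + 8 + 9)/6 = 6.5
Σ(x − x̄)² = 6.25 + 2.25 + 0.25 + 0.25 + 2.25 + 6.25 = 17.5
h = 1/6 + (1.5)²/17.5 = 0.166667 + 0.128571 = 0.30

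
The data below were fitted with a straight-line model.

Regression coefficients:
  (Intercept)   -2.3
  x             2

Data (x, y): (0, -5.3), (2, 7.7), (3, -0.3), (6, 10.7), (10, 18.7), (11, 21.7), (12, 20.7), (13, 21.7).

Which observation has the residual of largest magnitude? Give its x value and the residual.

x = 2, r = 6

x=0: ŷ = -2.3 + 2·0 = -2.3; r = -5.3 − (-2.3) = -3
x=2: ŷ = -2.3 + 2·2 = 1.7; r = 7.7 − 1.7 = 6
x=3: ŷ = -2.3 + 2·3 = 3.7; r = -0.3 − 3.7 = -4
x=6: ŷ = -2.3 + 2·6 = 9.7; r = 10.7 − 9.7 = 1
x=10: ŷ = -2.3 + 2·10 = 17.7; r = 18.7 − 17.7 = 1
x=11: ŷ = -2.3 + 2·11 = 19.7; r = 21.7 − 19.7 = 2
x=12: ŷ = -2.3 + 2·12 = 21.7; r = 20.7 − 21.7 = -1
x=13: ŷ = -2.3 + 2·13 = 23.7; r = 21.7 − 23.7 = -2
Largest |r| is 6 at x = 2, residual 6.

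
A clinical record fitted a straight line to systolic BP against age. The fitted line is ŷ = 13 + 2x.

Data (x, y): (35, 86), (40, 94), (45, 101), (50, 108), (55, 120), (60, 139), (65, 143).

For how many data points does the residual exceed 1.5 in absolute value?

5

x=35: ŷ = 13 + 2·35 = 83; e = 86 − 83 = 3
x=40: ŷ = 13 + 2·40 = 93; e = 94 − 93 = 1
x=45: ŷ = 13 + 2·45 = 103; e = 101 − 103 = -2
x=50: ŷ = 13 + 2·50 = 113; e = 108 − 113 = -5
x=55: ŷ = 13 + 2·55 = 123; e = 120 − 123 = -3
x=60: ŷ = 13 + 2·60 = 133; e = 139 − 133 = 6
x=65: ŷ = 13 + 2·65 = 143; e = 143 − 143 = 0
|e| > 1.5: x=35 (|e|=3), x=45 (|e|=2), x=50 (|e|=5), x=55 (|e|=3), x=60 (|e|=6) → 5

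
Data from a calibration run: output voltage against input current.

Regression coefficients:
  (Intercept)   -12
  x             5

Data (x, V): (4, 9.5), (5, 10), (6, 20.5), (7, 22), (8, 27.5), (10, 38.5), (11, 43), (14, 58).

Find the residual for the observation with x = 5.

e = -3

V̂ = -12 + 5·5 = 13
e = 10 − 13 = -3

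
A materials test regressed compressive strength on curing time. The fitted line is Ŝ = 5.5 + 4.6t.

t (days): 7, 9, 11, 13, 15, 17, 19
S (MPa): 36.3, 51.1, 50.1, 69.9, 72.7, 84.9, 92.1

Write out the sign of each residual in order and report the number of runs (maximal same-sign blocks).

t=7: Ŝ = 5.5 + 4.6·7 = 37.7; r = 36.3 − 37.7 = -1.4
t=9: Ŝ = 5.5 + 4.6·9 = 46.9; r = 51.1 − 46.9 = 4.2
t=11: Ŝ = 5.5 + 4.6·11 = 56.1; r = 50.1 − 56.1 = -6
t=13: Ŝ = 5.5 + 4.6·13 = 65.3; r = 69.9 − 65.3 = 4.6
t=15: Ŝ = 5.5 + 4.6·15 = 74.5; r = 72.7 − 74.5 = -1.8
t=17: Ŝ = 5.5 + 4.6·17 = 83.7; r = 84.9 − 83.7 = 1.2
t=19: Ŝ = 5.5 + 4.6·19 = 92.9; r = 92.1 − 92.9 = -0.8
Signs: − + − + − + −
Runs: −×1, +×1, −×1, +×1, −×1, +×1, −×1 → 7

7 runs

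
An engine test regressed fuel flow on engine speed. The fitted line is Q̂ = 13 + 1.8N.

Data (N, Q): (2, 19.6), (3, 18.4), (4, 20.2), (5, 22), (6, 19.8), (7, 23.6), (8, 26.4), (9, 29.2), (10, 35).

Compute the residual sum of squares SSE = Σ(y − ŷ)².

N=2: Q̂ = 13 + 1.8·2 = 16.6; r = 19.6 − 16.6 = 3
N=3: Q̂ = 13 + 1.8·3 = 18.4; r = 18.4 − 18.4 = 0
N=4: Q̂ = 13 + 1.8·4 = 20.2; r = 20.2 − 20.2 = 0
N=5: Q̂ = 13 + 1.8·5 = 22; r = 22 − 22 = 0
N=6: Q̂ = 13 + 1.8·6 = 23.8; r = 19.8 − 23.8 = -4
N=7: Q̂ = 13 + 1.8·7 = 25.6; r = 23.6 − 25.6 = -2
N=8: Q̂ = 13 + 1.8·8 = 27.4; r = 26.4 − 27.4 = -1
N=9: Q̂ = 13 + 1.8·9 = 29.2; r = 29.2 − 29.2 = 0
N=10: Q̂ = 13 + 1.8·10 = 31; r = 35 − 31 = 4
SSE = 9 + 0 + 0 + 0 + 16 + 4 + 1 + 0 + 16 = 46

SSE = 46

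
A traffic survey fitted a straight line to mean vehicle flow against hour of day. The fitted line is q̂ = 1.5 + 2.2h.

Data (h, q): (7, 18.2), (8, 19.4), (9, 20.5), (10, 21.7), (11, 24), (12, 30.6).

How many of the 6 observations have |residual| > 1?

h=7: q̂ = 1.5 + 2.2·7 = 16.9; e = 18.2 − 16.9 = 1.3
h=8: q̂ = 1.5 + 2.2·8 = 19.1; e = 19.4 − 19.1 = 0.3
h=9: q̂ = 1.5 + 2.2·9 = 21.3; e = 20.5 − 21.3 = -0.8
h=10: q̂ = 1.5 + 2.2·10 = 23.5; e = 21.7 − 23.5 = -1.8
h=11: q̂ = 1.5 + 2.2·11 = 25.7; e = 24 − 25.7 = -1.7
h=12: q̂ = 1.5 + 2.2·12 = 27.9; e = 30.6 − 27.9 = 2.7
|e| > 1: h=7 (|e|=1.3), h=10 (|e|=1.8), h=11 (|e|=1.7), h=12 (|e|=2.7) → 4

4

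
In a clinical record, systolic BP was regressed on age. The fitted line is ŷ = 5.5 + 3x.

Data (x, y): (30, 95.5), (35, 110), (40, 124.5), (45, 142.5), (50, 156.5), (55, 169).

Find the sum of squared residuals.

x=30: ŷ = 5.5 + 3·30 = 95.5; r = 95.5 − 95.5 = 0
x=35: ŷ = 5.5 + 3·35 = 110.5; r = 110 − 110.5 = -0.5
x=40: ŷ = 5.5 + 3·40 = 125.5; r = 124.5 − 125.5 = -1
x=45: ŷ = 5.5 + 3·45 = 140.5; r = 142.5 − 140.5 = 2
x=50: ŷ = 5.5 + 3·50 = 155.5; r = 156.5 − 155.5 = 1
x=55: ŷ = 5.5 + 3·55 = 170.5; r = 169 − 170.5 = -1.5
SSE = 0 + 0.25 + 1 + 4 + 1 + 2.25 = 8.5

SSE = 8.5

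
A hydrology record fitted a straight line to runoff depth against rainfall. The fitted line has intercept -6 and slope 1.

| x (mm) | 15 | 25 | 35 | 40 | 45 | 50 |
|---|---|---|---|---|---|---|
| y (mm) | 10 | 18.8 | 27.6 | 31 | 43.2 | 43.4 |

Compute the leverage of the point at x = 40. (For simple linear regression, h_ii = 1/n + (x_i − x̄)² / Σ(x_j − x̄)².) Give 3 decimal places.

x̄ = (15 + 25 + 35 + 40 + 45 + 50)/6 = 35
Σ(x − x̄)² = 400 + 100 + 0 + 25 + 100 + 225 = 850
h = 1/6 + (5)²/850 = 0.166667 + 0.0294118 = 0.196

h = 0.196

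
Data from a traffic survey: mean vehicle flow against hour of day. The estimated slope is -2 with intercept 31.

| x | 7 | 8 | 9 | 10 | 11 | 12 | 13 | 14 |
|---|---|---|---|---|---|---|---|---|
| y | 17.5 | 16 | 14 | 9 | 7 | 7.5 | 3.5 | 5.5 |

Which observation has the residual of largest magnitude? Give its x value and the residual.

x=7: ŷ = 31 − 2·7 = 17; r = 17.5 − 17 = 0.5
x=8: ŷ = 31 − 2·8 = 15; r = 16 − 15 = 1
x=9: ŷ = 31 − 2·9 = 13; r = 14 − 13 = 1
x=10: ŷ = 31 − 2·10 = 11; r = 9 − 11 = -2
x=11: ŷ = 31 − 2·11 = 9; r = 7 − 9 = -2
x=12: ŷ = 31 − 2·12 = 7; r = 7.5 − 7 = 0.5
x=13: ŷ = 31 − 2·13 = 5; r = 3.5 − 5 = -1.5
x=14: ŷ = 31 − 2·14 = 3; r = 5.5 − 3 = 2.5
Largest |r| is 2.5 at x = 14, residual 2.5.

x = 14, r = 2.5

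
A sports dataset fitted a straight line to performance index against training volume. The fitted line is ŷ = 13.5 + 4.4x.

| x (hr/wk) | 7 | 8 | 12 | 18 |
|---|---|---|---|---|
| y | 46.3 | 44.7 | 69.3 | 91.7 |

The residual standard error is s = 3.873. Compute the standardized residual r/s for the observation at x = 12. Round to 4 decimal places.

ŷ = 13.5 + 4.4·12 = 66.3
r = 69.3 − 66.3 = 3
r/s = 3 / 3.873 = 0.7746

0.7746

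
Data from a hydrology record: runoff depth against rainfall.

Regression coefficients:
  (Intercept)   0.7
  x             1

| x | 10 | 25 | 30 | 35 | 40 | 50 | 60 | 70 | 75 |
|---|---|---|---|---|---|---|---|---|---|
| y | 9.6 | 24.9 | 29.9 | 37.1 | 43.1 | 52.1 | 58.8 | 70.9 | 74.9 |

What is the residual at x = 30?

ŷ = 0.7 + 30 = 30.7
r = 29.9 − 30.7 = -0.8

r = -0.8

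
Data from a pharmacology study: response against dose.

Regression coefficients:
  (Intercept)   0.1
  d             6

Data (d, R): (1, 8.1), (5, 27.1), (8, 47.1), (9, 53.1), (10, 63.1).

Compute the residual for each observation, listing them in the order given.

2, -3, -1, -1, 3

d=1: ŷ = 0.1 + 6·1 = 6.1; e = 8.1 − 6.1 = 2
d=5: ŷ = 0.1 + 6·5 = 30.1; e = 27.1 − 30.1 = -3
d=8: ŷ = 0.1 + 6·8 = 48.1; e = 47.1 − 48.1 = -1
d=9: ŷ = 0.1 + 6·9 = 54.1; e = 53.1 − 54.1 = -1
d=10: ŷ = 0.1 + 6·10 = 60.1; e = 63.1 − 60.1 = 3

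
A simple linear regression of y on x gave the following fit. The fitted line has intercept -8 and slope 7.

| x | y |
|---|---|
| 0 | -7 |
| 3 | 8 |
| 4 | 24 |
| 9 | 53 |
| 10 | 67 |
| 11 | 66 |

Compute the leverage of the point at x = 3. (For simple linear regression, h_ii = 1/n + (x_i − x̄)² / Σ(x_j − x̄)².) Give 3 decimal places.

h = 0.268

x̄ = (0 + 3 + 4 + 9 + 10 + 11)/6 = 6.16667
Σ(x − x̄)² = 38.0278 + 10.0278 + 4.69444 + 8.02778 + 14.6944 + 23.3611 = 98.8333
h = 1/6 + (-3.16667)²/98.8333 = 0.166667 + 0.101461 = 0.268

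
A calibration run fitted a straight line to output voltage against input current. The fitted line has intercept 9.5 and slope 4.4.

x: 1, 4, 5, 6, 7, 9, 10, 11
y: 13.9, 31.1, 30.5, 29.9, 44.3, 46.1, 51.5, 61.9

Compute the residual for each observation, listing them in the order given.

x=1: ŷ = 9.5 + 4.4·1 = 13.9; r = 13.9 − 13.9 = 0
x=4: ŷ = 9.5 + 4.4·4 = 27.1; r = 31.1 − 27.1 = 4
x=5: ŷ = 9.5 + 4.4·5 = 31.5; r = 30.5 − 31.5 = -1
x=6: ŷ = 9.5 + 4.4·6 = 35.9; r = 29.9 − 35.9 = -6
x=7: ŷ = 9.5 + 4.4·7 = 40.3; r = 44.3 − 40.3 = 4
x=9: ŷ = 9.5 + 4.4·9 = 49.1; r = 46.1 − 49.1 = -3
x=10: ŷ = 9.5 + 4.4·10 = 53.5; r = 51.5 − 53.5 = -2
x=11: ŷ = 9.5 + 4.4·11 = 57.9; r = 61.9 − 57.9 = 4

0, 4, -1, -6, 4, -3, -2, 4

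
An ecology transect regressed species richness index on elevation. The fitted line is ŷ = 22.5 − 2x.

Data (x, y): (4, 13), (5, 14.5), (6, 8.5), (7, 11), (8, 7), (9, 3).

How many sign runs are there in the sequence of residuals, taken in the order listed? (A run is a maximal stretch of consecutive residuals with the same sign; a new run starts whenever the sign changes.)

5 runs

x=4: ŷ = 22.5 − 2·4 = 14.5; e = 13 − 14.5 = -1.5
x=5: ŷ = 22.5 − 2·5 = 12.5; e = 14.5 − 12.5 = 2
x=6: ŷ = 22.5 − 2·6 = 10.5; e = 8.5 − 10.5 = -2
x=7: ŷ = 22.5 − 2·7 = 8.5; e = 11 − 8.5 = 2.5
x=8: ŷ = 22.5 − 2·8 = 6.5; e = 7 − 6.5 = 0.5
x=9: ŷ = 22.5 − 2·9 = 4.5; e = 3 − 4.5 = -1.5
Signs: − + − + + −
Runs: −×1, +×1, −×1, +×2, −×1 → 5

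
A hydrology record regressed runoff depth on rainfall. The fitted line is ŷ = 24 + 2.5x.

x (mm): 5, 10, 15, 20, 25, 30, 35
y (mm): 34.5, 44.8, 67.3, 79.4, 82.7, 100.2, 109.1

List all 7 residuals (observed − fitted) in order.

-2, -4.2, 5.8, 5.4, -3.8, 1.2, -2.4

x=5: ŷ = 24 + 2.5·5 = 36.5; r = 34.5 − 36.5 = -2
x=10: ŷ = 24 + 2.5·10 = 49; r = 44.8 − 49 = -4.2
x=15: ŷ = 24 + 2.5·15 = 61.5; r = 67.3 − 61.5 = 5.8
x=20: ŷ = 24 + 2.5·20 = 74; r = 79.4 − 74 = 5.4
x=25: ŷ = 24 + 2.5·25 = 86.5; r = 82.7 − 86.5 = -3.8
x=30: ŷ = 24 + 2.5·30 = 99; r = 100.2 − 99 = 1.2
x=35: ŷ = 24 + 2.5·35 = 111.5; r = 109.1 − 111.5 = -2.4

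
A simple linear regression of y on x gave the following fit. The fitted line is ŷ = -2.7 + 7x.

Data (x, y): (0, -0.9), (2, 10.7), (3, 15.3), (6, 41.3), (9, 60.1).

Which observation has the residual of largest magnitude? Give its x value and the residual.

x=0: ŷ = -2.7 + 7·0 = -2.7; r = -0.9 − (-2.7) = 1.8
x=2: ŷ = -2.7 + 7·2 = 11.3; r = 10.7 − 11.3 = -0.6
x=3: ŷ = -2.7 + 7·3 = 18.3; r = 15.3 − 18.3 = -3
x=6: ŷ = -2.7 + 7·6 = 39.3; r = 41.3 − 39.3 = 2
x=9: ŷ = -2.7 + 7·9 = 60.3; r = 60.1 − 60.3 = -0.2
Largest |r| is 3 at x = 3, residual -3.

x = 3, r = -3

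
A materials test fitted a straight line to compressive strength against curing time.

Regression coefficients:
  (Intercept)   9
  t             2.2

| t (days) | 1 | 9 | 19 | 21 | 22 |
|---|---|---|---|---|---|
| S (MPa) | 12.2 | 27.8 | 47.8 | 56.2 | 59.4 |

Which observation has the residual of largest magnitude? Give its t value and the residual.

t = 19, e = -3

t=1: Ŝ = 9 + 2.2·1 = 11.2; e = 12.2 − 11.2 = 1
t=9: Ŝ = 9 + 2.2·9 = 28.8; e = 27.8 − 28.8 = -1
t=19: Ŝ = 9 + 2.2·19 = 50.8; e = 47.8 − 50.8 = -3
t=21: Ŝ = 9 + 2.2·21 = 55.2; e = 56.2 − 55.2 = 1
t=22: Ŝ = 9 + 2.2·22 = 57.4; e = 59.4 − 57.4 = 2
Largest |e| is 3 at t = 19, residual -3.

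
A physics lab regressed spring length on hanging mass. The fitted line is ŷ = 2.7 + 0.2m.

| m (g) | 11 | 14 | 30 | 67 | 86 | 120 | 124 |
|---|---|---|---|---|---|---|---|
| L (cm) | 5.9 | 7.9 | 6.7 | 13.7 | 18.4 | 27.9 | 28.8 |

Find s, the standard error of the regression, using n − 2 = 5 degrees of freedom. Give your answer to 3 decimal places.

m=11: ŷ = 2.7 + 0.2·11 = 4.9; e = 5.9 − 4.9 = 1
m=14: ŷ = 2.7 + 0.2·14 = 5.5; e = 7.9 − 5.5 = 2.4
m=30: ŷ = 2.7 + 0.2·30 = 8.7; e = 6.7 − 8.7 = -2
m=67: ŷ = 2.7 + 0.2·67 = 16.1; e = 13.7 − 16.1 = -2.4
m=86: ŷ = 2.7 + 0.2·86 = 19.9; e = 18.4 − 19.9 = -1.5
m=120: ŷ = 2.7 + 0.2·120 = 26.7; e = 27.9 − 26.7 = 1.2
m=124: ŷ = 2.7 + 0.2·124 = 27.5; e = 28.8 − 27.5 = 1.3
SSE = 1 + 5.76 + 4 + 5.76 + 2.25 + 1.44 + 1.69 = 21.9
s = √(21.9/5) = √4.38 ≈ 2.093

s = 2.093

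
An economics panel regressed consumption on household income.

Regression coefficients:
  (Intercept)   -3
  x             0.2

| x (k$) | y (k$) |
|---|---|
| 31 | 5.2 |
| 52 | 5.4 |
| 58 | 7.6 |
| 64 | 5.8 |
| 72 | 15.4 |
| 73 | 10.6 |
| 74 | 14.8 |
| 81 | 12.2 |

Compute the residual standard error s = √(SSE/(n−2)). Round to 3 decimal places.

x=31: ŷ = -3 + 0.2·31 = 3.2; r = 5.2 − 3.2 = 2
x=52: ŷ = -3 + 0.2·52 = 7.4; r = 5.4 − 7.4 = -2
x=58: ŷ = -3 + 0.2·58 = 8.6; r = 7.6 − 8.6 = -1
x=64: ŷ = -3 + 0.2·64 = 9.8; r = 5.8 − 9.8 = -4
x=72: ŷ = -3 + 0.2·72 = 11.4; r = 15.4 − 11.4 = 4
x=73: ŷ = -3 + 0.2·73 = 11.6; r = 10.6 − 11.6 = -1
x=74: ŷ = -3 + 0.2·74 = 11.8; r = 14.8 − 11.8 = 3
x=81: ŷ = -3 + 0.2·81 = 13.2; r = 12.2 − 13.2 = -1
SSE = 4 + 4 + 1 + 16 + 16 + 1 + 9 + 1 = 52
s = √(52/6) = √8.66667 ≈ 2.944

s = 2.944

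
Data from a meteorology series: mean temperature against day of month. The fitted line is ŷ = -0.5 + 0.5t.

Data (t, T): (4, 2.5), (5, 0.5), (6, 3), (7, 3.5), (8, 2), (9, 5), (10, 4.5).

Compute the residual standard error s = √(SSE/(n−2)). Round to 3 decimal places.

t=4: ŷ = -0.5 + 0.5·4 = 1.5; r = 2.5 − 1.5 = 1
t=5: ŷ = -0.5 + 0.5·5 = 2; r = 0.5 − 2 = -1.5
t=6: ŷ = -0.5 + 0.5·6 = 2.5; r = 3 − 2.5 = 0.5
t=7: ŷ = -0.5 + 0.5·7 = 3; r = 3.5 − 3 = 0.5
t=8: ŷ = -0.5 + 0.5·8 = 3.5; r = 2 − 3.5 = -1.5
t=9: ŷ = -0.5 + 0.5·9 = 4; r = 5 − 4 = 1
t=10: ŷ = -0.5 + 0.5·10 = 4.5; r = 4.5 − 4.5 = 0
SSE = 1 + 2.25 + 0.25 + 0.25 + 2.25 + 1 + 0 = 7
s = √(7/5) = √1.4 ≈ 1.183

s = 1.183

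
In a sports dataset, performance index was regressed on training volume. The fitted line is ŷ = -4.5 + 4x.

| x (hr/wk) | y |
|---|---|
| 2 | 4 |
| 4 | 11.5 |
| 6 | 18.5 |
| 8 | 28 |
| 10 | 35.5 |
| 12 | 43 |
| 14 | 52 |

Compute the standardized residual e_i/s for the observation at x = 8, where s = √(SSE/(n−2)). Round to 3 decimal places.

x=2: ŷ = -4.5 + 4·2 = 3.5; e = 4 − 3.5 = 0.5
x=4: ŷ = -4.5 + 4·4 = 11.5; e = 11.5 − 11.5 = 0
x=6: ŷ = -4.5 + 4·6 = 19.5; e = 18.5 − 19.5 = -1
x=8: ŷ = -4.5 + 4·8 = 27.5; e = 28 − 27.5 = 0.5
x=10: ŷ = -4.5 + 4·10 = 35.5; e = 35.5 − 35.5 = 0
x=12: ŷ = -4.5 + 4·12 = 43.5; e = 43 − 43.5 = -0.5
x=14: ŷ = -4.5 + 4·14 = 51.5; e = 52 − 51.5 = 0.5
SSE = 0.25 + 0 + 1 + 0.25 + 0 + 0.25 + 0.25 = 2
s = √(2/5) = 0.632456
e/s = 0.5 / 0.632456 = 0.791

0.791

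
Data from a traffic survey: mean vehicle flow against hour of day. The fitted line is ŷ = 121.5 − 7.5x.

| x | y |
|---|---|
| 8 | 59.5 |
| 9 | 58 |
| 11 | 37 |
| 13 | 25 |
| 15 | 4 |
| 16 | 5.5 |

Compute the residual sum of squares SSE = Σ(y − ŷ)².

x=8: ŷ = 121.5 − 7.5·8 = 61.5; e = 59.5 − 61.5 = -2
x=9: ŷ = 121.5 − 7.5·9 = 54; e = 58 − 54 = 4
x=11: ŷ = 121.5 − 7.5·11 = 39; e = 37 − 39 = -2
x=13: ŷ = 121.5 − 7.5·13 = 24; e = 25 − 24 = 1
x=15: ŷ = 121.5 − 7.5·15 = 9; e = 4 − 9 = -5
x=16: ŷ = 121.5 − 7.5·16 = 1.5; e = 5.5 − 1.5 = 4
SSE = 4 + 16 + 4 + 1 + 25 + 16 = 66

SSE = 66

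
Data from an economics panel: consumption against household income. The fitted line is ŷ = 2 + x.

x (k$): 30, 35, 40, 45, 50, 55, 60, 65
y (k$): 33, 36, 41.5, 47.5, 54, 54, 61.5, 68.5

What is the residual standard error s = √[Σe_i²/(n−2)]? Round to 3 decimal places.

x=30: ŷ = 2 + 30 = 32; e = 33 − 32 = 1
x=35: ŷ = 2 + 35 = 37; e = 36 − 37 = -1
x=40: ŷ = 2 + 40 = 42; e = 41.5 − 42 = -0.5
x=45: ŷ = 2 + 45 = 47; e = 47.5 − 47 = 0.5
x=50: ŷ = 2 + 50 = 52; e = 54 − 52 = 2
x=55: ŷ = 2 + 55 = 57; e = 54 − 57 = -3
x=60: ŷ = 2 + 60 = 62; e = 61.5 − 62 = -0.5
x=65: ŷ = 2 + 65 = 67; e = 68.5 − 67 = 1.5
SSE = 1 + 1 + 0.25 + 0.25 + 4 + 9 + 0.25 + 2.25 = 18
s = √(18/6) = √3 ≈ 1.732

s = 1.732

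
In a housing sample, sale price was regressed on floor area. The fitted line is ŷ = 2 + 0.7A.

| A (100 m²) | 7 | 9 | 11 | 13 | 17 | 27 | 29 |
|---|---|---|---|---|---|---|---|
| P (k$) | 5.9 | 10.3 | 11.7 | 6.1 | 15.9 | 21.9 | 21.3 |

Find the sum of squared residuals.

SSE = 40

A=7: ŷ = 2 + 0.7·7 = 6.9; r = 5.9 − 6.9 = -1
A=9: ŷ = 2 + 0.7·9 = 8.3; r = 10.3 − 8.3 = 2
A=11: ŷ = 2 + 0.7·11 = 9.7; r = 11.7 − 9.7 = 2
A=13: ŷ = 2 + 0.7·13 = 11.1; r = 6.1 − 11.1 = -5
A=17: ŷ = 2 + 0.7·17 = 13.9; r = 15.9 − 13.9 = 2
A=27: ŷ = 2 + 0.7·27 = 20.9; r = 21.9 − 20.9 = 1
A=29: ŷ = 2 + 0.7·29 = 22.3; r = 21.3 − 22.3 = -1
SSE = 1 + 4 + 4 + 25 + 4 + 1 + 1 = 40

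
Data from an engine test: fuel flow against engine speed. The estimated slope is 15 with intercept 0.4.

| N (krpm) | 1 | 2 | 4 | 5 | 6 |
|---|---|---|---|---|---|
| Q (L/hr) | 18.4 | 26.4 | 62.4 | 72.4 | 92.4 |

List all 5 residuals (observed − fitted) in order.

3, -4, 2, -3, 2

N=1: ŷ = 0.4 + 15·1 = 15.4; r = 18.4 − 15.4 = 3
N=2: ŷ = 0.4 + 15·2 = 30.4; r = 26.4 − 30.4 = -4
N=4: ŷ = 0.4 + 15·4 = 60.4; r = 62.4 − 60.4 = 2
N=5: ŷ = 0.4 + 15·5 = 75.4; r = 72.4 − 75.4 = -3
N=6: ŷ = 0.4 + 15·6 = 90.4; r = 92.4 − 90.4 = 2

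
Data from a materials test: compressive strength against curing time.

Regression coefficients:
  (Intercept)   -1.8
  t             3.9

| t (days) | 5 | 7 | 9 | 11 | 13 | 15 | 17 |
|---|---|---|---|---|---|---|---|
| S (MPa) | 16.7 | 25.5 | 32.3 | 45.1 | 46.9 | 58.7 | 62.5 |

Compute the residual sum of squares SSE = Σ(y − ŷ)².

t=5: Ŝ = -1.8 + 3.9·5 = 17.7; r = 16.7 − 17.7 = -1
t=7: Ŝ = -1.8 + 3.9·7 = 25.5; r = 25.5 − 25.5 = 0
t=9: Ŝ = -1.8 + 3.9·9 = 33.3; r = 32.3 − 33.3 = -1
t=11: Ŝ = -1.8 + 3.9·11 = 41.1; r = 45.1 − 41.1 = 4
t=13: Ŝ = -1.8 + 3.9·13 = 48.9; r = 46.9 − 48.9 = -2
t=15: Ŝ = -1.8 + 3.9·15 = 56.7; r = 58.7 − 56.7 = 2
t=17: Ŝ = -1.8 + 3.9·17 = 64.5; r = 62.5 − 64.5 = -2
SSE = 1 + 0 + 1 + 16 + 4 + 4 + 4 = 30

SSE = 30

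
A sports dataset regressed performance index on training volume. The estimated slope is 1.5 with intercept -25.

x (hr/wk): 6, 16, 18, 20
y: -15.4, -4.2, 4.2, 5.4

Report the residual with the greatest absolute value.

x=6: ŷ = -25 + 1.5·6 = -16; r = -15.4 − (-16) = 0.6
x=16: ŷ = -25 + 1.5·16 = -1; r = -4.2 − (-1) = -3.2
x=18: ŷ = -25 + 1.5·18 = 2; r = 4.2 − 2 = 2.2
x=20: ŷ = -25 + 1.5·20 = 5; r = 5.4 − 5 = 0.4
Largest |r| is 3.2 at x = 16, residual -3.2.

r = -3.2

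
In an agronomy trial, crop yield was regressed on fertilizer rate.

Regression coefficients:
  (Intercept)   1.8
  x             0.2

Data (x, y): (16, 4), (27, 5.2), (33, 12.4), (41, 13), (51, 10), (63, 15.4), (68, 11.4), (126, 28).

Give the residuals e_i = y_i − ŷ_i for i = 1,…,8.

x=16: ŷ = 1.8 + 0.2·16 = 5; e = 4 − 5 = -1
x=27: ŷ = 1.8 + 0.2·27 = 7.2; e = 5.2 − 7.2 = -2
x=33: ŷ = 1.8 + 0.2·33 = 8.4; e = 12.4 − 8.4 = 4
x=41: ŷ = 1.8 + 0.2·41 = 10; e = 13 − 10 = 3
x=51: ŷ = 1.8 + 0.2·51 = 12; e = 10 − 12 = -2
x=63: ŷ = 1.8 + 0.2·63 = 14.4; e = 15.4 − 14.4 = 1
x=68: ŷ = 1.8 + 0.2·68 = 15.4; e = 11.4 − 15.4 = -4
x=126: ŷ = 1.8 + 0.2·126 = 27; e = 28 − 27 = 1

-1, -2, 4, 3, -2, 1, -4, 1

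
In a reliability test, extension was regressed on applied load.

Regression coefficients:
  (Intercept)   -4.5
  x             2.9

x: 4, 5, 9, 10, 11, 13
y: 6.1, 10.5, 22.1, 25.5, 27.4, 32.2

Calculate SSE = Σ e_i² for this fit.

x=4: ŷ = -4.5 + 2.9·4 = 7.1; e = 6.1 − 7.1 = -1
x=5: ŷ = -4.5 + 2.9·5 = 10; e = 10.5 − 10 = 0.5
x=9: ŷ = -4.5 + 2.9·9 = 21.6; e = 22.1 − 21.6 = 0.5
x=10: ŷ = -4.5 + 2.9·10 = 24.5; e = 25.5 − 24.5 = 1
x=11: ŷ = -4.5 + 2.9·11 = 27.4; e = 27.4 − 27.4 = 0
x=13: ŷ = -4.5 + 2.9·13 = 33.2; e = 32.2 − 33.2 = -1
SSE = 1 + 0.25 + 0.25 + 1 + 0 + 1 = 3.5

SSE = 3.5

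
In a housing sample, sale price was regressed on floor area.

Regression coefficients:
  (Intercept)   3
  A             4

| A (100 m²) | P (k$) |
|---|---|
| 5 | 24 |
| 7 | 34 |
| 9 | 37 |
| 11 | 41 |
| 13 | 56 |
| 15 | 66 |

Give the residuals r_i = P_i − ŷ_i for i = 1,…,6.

1, 3, -2, -6, 1, 3

A=5: ŷ = 3 + 4·5 = 23; r = 24 − 23 = 1
A=7: ŷ = 3 + 4·7 = 31; r = 34 − 31 = 3
A=9: ŷ = 3 + 4·9 = 39; r = 37 − 39 = -2
A=11: ŷ = 3 + 4·11 = 47; r = 41 − 47 = -6
A=13: ŷ = 3 + 4·13 = 55; r = 56 − 55 = 1
A=15: ŷ = 3 + 4·15 = 63; r = 66 − 63 = 3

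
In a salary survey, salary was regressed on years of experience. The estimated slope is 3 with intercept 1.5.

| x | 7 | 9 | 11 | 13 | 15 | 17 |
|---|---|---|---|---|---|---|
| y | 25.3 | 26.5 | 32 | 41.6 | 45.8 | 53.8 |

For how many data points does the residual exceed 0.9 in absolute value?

5

x=7: ŷ = 1.5 + 3·7 = 22.5; e = 25.3 − 22.5 = 2.8
x=9: ŷ = 1.5 + 3·9 = 28.5; e = 26.5 − 28.5 = -2
x=11: ŷ = 1.5 + 3·11 = 34.5; e = 32 − 34.5 = -2.5
x=13: ŷ = 1.5 + 3·13 = 40.5; e = 41.6 − 40.5 = 1.1
x=15: ŷ = 1.5 + 3·15 = 46.5; e = 45.8 − 46.5 = -0.7
x=17: ŷ = 1.5 + 3·17 = 52.5; e = 53.8 − 52.5 = 1.3
|e| > 0.9: x=7 (|e|=2.8), x=9 (|e|=2), x=11 (|e|=2.5), x=13 (|e|=1.1), x=17 (|e|=1.3) → 5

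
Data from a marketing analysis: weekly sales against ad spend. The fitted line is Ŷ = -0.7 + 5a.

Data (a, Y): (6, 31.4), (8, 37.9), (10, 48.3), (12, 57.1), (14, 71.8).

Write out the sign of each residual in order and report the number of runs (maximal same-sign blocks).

3 runs

a=6: Ŷ = -0.7 + 5·6 = 29.3; e = 31.4 − 29.3 = 2.1
a=8: Ŷ = -0.7 + 5·8 = 39.3; e = 37.9 − 39.3 = -1.4
a=10: Ŷ = -0.7 + 5·10 = 49.3; e = 48.3 − 49.3 = -1
a=12: Ŷ = -0.7 + 5·12 = 59.3; e = 57.1 − 59.3 = -2.2
a=14: Ŷ = -0.7 + 5·14 = 69.3; e = 71.8 − 69.3 = 2.5
Signs: + − − − +
Runs: +×1, −×3, +×1 → 3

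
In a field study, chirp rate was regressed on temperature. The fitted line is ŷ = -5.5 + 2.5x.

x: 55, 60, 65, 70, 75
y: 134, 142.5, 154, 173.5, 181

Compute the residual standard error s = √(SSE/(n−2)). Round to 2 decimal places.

x=55: ŷ = -5.5 + 2.5·55 = 132; e = 134 − 132 = 2
x=60: ŷ = -5.5 + 2.5·60 = 144.5; e = 142.5 − 144.5 = -2
x=65: ŷ = -5.5 + 2.5·65 = 157; e = 154 − 157 = -3
x=70: ŷ = -5.5 + 2.5·70 = 169.5; e = 173.5 − 169.5 = 4
x=75: ŷ = -5.5 + 2.5·75 = 182; e = 181 − 182 = -1
SSE = 4 + 4 + 9 + 16 + 1 = 34
s = √(34/3) = √11.3333 ≈ 3.37

s = 3.37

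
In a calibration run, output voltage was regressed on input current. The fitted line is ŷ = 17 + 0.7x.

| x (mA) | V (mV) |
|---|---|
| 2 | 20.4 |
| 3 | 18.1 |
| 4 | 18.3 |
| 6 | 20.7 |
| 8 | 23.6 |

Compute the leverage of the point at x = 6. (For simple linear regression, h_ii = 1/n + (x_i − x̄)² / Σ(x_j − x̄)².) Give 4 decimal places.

x̄ = (2 + 3 + 4 + 6 + 8)/5 = 4.6
Σ(x − x̄)² = 6.76 + 2.56 + 0.36 + 1.96 + 11.56 = 23.2
h = 1/5 + (1.4)²/23.2 = 0.2 + 0.0844828 = 0.2845

h = 0.2845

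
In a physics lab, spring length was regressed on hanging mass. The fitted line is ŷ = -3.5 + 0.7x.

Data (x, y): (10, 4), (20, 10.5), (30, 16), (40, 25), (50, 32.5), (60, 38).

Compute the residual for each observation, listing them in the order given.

0.5, 0, -1.5, 0.5, 1, -0.5

x=10: ŷ = -3.5 + 0.7·10 = 3.5; r = 4 − 3.5 = 0.5
x=20: ŷ = -3.5 + 0.7·20 = 10.5; r = 10.5 − 10.5 = 0
x=30: ŷ = -3.5 + 0.7·30 = 17.5; r = 16 − 17.5 = -1.5
x=40: ŷ = -3.5 + 0.7·40 = 24.5; r = 25 − 24.5 = 0.5
x=50: ŷ = -3.5 + 0.7·50 = 31.5; r = 32.5 − 31.5 = 1
x=60: ŷ = -3.5 + 0.7·60 = 38.5; r = 38 − 38.5 = -0.5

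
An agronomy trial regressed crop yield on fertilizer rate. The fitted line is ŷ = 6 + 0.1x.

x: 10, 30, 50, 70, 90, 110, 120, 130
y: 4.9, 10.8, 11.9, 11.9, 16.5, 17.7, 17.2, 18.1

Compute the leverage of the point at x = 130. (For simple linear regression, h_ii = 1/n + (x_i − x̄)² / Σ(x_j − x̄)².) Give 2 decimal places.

x̄ = (10 + 30 + 50 + 70 + 90 + 110 + 120 + 130)/8 = 76.25
Σ(x − x̄)² = 4389.06 + 2139.06 + 689.062 + 39.0625 + 189.062 + 1139.06 + 1914.06 + 2889.06 = 13387.5
h = 1/8 + (53.75)²/13387.5 = 0.125 + 0.215803 = 0.34

h = 0.34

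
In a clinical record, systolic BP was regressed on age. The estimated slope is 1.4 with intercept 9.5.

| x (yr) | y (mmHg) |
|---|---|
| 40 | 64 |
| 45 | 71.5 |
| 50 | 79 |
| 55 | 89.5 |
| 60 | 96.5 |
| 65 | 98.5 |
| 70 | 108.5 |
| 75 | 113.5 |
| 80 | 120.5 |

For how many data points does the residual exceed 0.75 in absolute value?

x=40: ŷ = 9.5 + 1.4·40 = 65.5; r = 64 − 65.5 = -1.5
x=45: ŷ = 9.5 + 1.4·45 = 72.5; r = 71.5 − 72.5 = -1
x=50: ŷ = 9.5 + 1.4·50 = 79.5; r = 79 − 79.5 = -0.5
x=55: ŷ = 9.5 + 1.4·55 = 86.5; r = 89.5 − 86.5 = 3
x=60: ŷ = 9.5 + 1.4·60 = 93.5; r = 96.5 − 93.5 = 3
x=65: ŷ = 9.5 + 1.4·65 = 100.5; r = 98.5 − 100.5 = -2
x=70: ŷ = 9.5 + 1.4·70 = 107.5; r = 108.5 − 107.5 = 1
x=75: ŷ = 9.5 + 1.4·75 = 114.5; r = 113.5 − 114.5 = -1
x=80: ŷ = 9.5 + 1.4·80 = 121.5; r = 120.5 − 121.5 = -1
|r| > 0.75: x=40 (|r|=1.5), x=45 (|r|=1), x=55 (|r|=3), x=60 (|r|=3), x=65 (|r|=2), x=70 (|r|=1), x=75 (|r|=1), x=80 (|r|=1) → 8

8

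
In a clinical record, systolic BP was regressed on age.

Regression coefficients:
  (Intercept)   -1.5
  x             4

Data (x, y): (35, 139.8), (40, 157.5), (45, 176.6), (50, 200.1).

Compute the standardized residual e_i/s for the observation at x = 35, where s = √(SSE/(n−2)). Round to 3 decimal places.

x=35: ŷ = -1.5 + 4·35 = 138.5; e = 139.8 − 138.5 = 1.3
x=40: ŷ = -1.5 + 4·40 = 158.5; e = 157.5 − 158.5 = -1
x=45: ŷ = -1.5 + 4·45 = 178.5; e = 176.6 − 178.5 = -1.9
x=50: ŷ = -1.5 + 4·50 = 198.5; e = 200.1 − 198.5 = 1.6
SSE = 1.69 + 1 + 3.61 + 2.56 = 8.86
s = √(8.86/2) = 2.10476
e/s = 1.3 / 2.10476 = 0.618

0.618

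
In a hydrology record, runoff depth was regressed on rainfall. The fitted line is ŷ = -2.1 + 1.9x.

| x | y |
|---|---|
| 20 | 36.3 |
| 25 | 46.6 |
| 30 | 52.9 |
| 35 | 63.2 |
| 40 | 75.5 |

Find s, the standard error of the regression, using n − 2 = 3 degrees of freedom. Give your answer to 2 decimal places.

x=20: ŷ = -2.1 + 1.9·20 = 35.9; r = 36.3 − 35.9 = 0.4
x=25: ŷ = -2.1 + 1.9·25 = 45.4; r = 46.6 − 45.4 = 1.2
x=30: ŷ = -2.1 + 1.9·30 = 54.9; r = 52.9 − 54.9 = -2
x=35: ŷ = -2.1 + 1.9·35 = 64.4; r = 63.2 − 64.4 = -1.2
x=40: ŷ = -2.1 + 1.9·40 = 73.9; r = 75.5 − 73.9 = 1.6
SSE = 0.16 + 1.44 + 4 + 1.44 + 2.56 = 9.6
s = √(9.6/3) = √3.2 ≈ 1.79

s = 1.79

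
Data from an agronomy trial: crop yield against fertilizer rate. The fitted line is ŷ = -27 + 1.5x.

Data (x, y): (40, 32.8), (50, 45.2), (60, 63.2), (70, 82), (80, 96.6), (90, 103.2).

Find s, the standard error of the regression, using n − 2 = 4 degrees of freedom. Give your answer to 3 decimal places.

s = 3.870

x=40: ŷ = -27 + 1.5·40 = 33; r = 32.8 − 33 = -0.2
x=50: ŷ = -27 + 1.5·50 = 48; r = 45.2 − 48 = -2.8
x=60: ŷ = -27 + 1.5·60 = 63; r = 63.2 − 63 = 0.2
x=70: ŷ = -27 + 1.5·70 = 78; r = 82 − 78 = 4
x=80: ŷ = -27 + 1.5·80 = 93; r = 96.6 − 93 = 3.6
x=90: ŷ = -27 + 1.5·90 = 108; r = 103.2 − 108 = -4.8
SSE = 0.04 + 7.84 + 0.04 + 16 + 12.96 + 23.04 = 59.92
s = √(59.92/4) = √14.98 ≈ 3.870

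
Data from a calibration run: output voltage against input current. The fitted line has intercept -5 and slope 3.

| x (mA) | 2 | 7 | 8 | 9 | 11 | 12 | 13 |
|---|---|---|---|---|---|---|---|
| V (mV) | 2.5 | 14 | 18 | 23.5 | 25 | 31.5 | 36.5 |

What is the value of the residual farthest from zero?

e = -3

x=2: ŷ = -5 + 3·2 = 1; e = 2.5 − 1 = 1.5
x=7: ŷ = -5 + 3·7 = 16; e = 14 − 16 = -2
x=8: ŷ = -5 + 3·8 = 19; e = 18 − 19 = -1
x=9: ŷ = -5 + 3·9 = 22; e = 23.5 − 22 = 1.5
x=11: ŷ = -5 + 3·11 = 28; e = 25 − 28 = -3
x=12: ŷ = -5 + 3·12 = 31; e = 31.5 − 31 = 0.5
x=13: ŷ = -5 + 3·13 = 34; e = 36.5 − 34 = 2.5
Largest |e| is 3 at x = 11, residual -3.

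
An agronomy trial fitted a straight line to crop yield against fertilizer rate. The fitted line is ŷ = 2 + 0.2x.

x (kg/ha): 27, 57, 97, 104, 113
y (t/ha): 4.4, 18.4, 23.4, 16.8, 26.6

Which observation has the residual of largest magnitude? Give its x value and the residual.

x = 104, r = -6

x=27: ŷ = 2 + 0.2·27 = 7.4; r = 4.4 − 7.4 = -3
x=57: ŷ = 2 + 0.2·57 = 13.4; r = 18.4 − 13.4 = 5
x=97: ŷ = 2 + 0.2·97 = 21.4; r = 23.4 − 21.4 = 2
x=104: ŷ = 2 + 0.2·104 = 22.8; r = 16.8 − 22.8 = -6
x=113: ŷ = 2 + 0.2·113 = 24.6; r = 26.6 − 24.6 = 2
Largest |r| is 6 at x = 104, residual -6.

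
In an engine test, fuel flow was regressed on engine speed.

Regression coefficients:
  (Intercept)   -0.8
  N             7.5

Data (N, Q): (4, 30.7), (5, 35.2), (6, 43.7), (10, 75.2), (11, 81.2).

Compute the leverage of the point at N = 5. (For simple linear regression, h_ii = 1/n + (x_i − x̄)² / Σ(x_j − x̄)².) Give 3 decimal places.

N̄ = (4 + 5 + 6 + 10 + 11)/5 = 7.2
Σ(N − N̄)² = 10.24 + 4.84 + 1.44 + 7.84 + 14.44 = 38.8
h = 1/5 + (-2.2)²/38.8 = 0.2 + 0.124742 = 0.325

h = 0.325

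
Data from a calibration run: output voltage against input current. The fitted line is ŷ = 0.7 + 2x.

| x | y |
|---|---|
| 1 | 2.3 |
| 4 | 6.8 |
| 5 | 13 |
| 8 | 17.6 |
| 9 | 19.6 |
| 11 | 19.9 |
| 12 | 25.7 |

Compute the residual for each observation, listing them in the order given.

-0.4, -1.9, 2.3, 0.9, 0.9, -2.8, 1

x=1: ŷ = 0.7 + 2·1 = 2.7; r = 2.3 − 2.7 = -0.4
x=4: ŷ = 0.7 + 2·4 = 8.7; r = 6.8 − 8.7 = -1.9
x=5: ŷ = 0.7 + 2·5 = 10.7; r = 13 − 10.7 = 2.3
x=8: ŷ = 0.7 + 2·8 = 16.7; r = 17.6 − 16.7 = 0.9
x=9: ŷ = 0.7 + 2·9 = 18.7; r = 19.6 − 18.7 = 0.9
x=11: ŷ = 0.7 + 2·11 = 22.7; r = 19.9 − 22.7 = -2.8
x=12: ŷ = 0.7 + 2·12 = 24.7; r = 25.7 − 24.7 = 1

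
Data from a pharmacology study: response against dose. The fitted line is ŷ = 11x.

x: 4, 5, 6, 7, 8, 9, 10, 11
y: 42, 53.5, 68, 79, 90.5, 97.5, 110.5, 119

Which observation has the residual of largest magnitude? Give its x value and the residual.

x = 8, r = 2.5

x=4: ŷ = 11·4 = 44; r = 42 − 44 = -2
x=5: ŷ = 11·5 = 55; r = 53.5 − 55 = -1.5
x=6: ŷ = 11·6 = 66; r = 68 − 66 = 2
x=7: ŷ = 11·7 = 77; r = 79 − 77 = 2
x=8: ŷ = 11·8 = 88; r = 90.5 − 88 = 2.5
x=9: ŷ = 11·9 = 99; r = 97.5 − 99 = -1.5
x=10: ŷ = 11·10 = 110; r = 110.5 − 110 = 0.5
x=11: ŷ = 11·11 = 121; r = 119 − 121 = -2
Largest |r| is 2.5 at x = 8, residual 2.5.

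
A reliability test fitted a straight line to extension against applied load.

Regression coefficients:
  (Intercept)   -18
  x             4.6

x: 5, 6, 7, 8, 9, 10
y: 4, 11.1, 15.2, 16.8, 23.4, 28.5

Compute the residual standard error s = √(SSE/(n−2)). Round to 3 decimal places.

x=5: ŷ = -18 + 4.6·5 = 5; r = 4 − 5 = -1
x=6: ŷ = -18 + 4.6·6 = 9.6; r = 11.1 − 9.6 = 1.5
x=7: ŷ = -18 + 4.6·7 = 14.2; r = 15.2 − 14.2 = 1
x=8: ŷ = -18 + 4.6·8 = 18.8; r = 16.8 − 18.8 = -2
x=9: ŷ = -18 + 4.6·9 = 23.4; r = 23.4 − 23.4 = 0
x=10: ŷ = -18 + 4.6·10 = 28; r = 28.5 − 28 = 0.5
SSE = 1 + 2.25 + 1 + 4 + 0 + 0.25 = 8.5
s = √(8.5/4) = √2.125 ≈ 1.458

s = 1.458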